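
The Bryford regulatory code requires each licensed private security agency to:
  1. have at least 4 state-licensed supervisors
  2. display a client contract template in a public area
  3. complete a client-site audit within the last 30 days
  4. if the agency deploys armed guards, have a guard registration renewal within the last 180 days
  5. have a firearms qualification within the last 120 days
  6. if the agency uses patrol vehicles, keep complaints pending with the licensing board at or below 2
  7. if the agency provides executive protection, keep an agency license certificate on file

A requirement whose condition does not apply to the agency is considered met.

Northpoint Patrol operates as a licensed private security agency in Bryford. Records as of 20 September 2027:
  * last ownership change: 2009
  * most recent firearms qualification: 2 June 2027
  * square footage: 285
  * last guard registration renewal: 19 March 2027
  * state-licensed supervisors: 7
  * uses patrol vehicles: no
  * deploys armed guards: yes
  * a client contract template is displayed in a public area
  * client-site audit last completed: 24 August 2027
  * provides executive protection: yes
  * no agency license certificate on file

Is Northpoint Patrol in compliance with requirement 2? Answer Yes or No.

2. client contract template present → met

Yes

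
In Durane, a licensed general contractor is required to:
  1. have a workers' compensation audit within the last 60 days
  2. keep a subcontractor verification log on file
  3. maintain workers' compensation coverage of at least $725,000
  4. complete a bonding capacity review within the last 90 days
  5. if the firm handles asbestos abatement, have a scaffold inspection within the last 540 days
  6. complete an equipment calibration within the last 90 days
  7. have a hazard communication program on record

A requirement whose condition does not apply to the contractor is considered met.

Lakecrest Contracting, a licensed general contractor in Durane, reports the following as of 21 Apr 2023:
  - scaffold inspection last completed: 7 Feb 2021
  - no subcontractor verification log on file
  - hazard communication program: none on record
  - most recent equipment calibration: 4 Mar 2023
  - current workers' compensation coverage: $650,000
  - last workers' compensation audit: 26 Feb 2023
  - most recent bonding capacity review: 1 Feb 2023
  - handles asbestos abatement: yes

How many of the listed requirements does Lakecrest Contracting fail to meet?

4

1. workers' compensation audit 54 days ago vs limit 60 → met
2. subcontractor verification log absent → not met
3. workers' compensation coverage $650,000 < $725,000 → not met
4. bonding capacity review 79 days ago vs limit 90 → met
5. condition 'handles asbestos abatement' holds; scaffold inspection 803 days ago vs limit 540 → not met
6. equipment calibration 48 days ago vs limit 90 → met
7. hazard communication program absent → not met
Not met: 4 of 7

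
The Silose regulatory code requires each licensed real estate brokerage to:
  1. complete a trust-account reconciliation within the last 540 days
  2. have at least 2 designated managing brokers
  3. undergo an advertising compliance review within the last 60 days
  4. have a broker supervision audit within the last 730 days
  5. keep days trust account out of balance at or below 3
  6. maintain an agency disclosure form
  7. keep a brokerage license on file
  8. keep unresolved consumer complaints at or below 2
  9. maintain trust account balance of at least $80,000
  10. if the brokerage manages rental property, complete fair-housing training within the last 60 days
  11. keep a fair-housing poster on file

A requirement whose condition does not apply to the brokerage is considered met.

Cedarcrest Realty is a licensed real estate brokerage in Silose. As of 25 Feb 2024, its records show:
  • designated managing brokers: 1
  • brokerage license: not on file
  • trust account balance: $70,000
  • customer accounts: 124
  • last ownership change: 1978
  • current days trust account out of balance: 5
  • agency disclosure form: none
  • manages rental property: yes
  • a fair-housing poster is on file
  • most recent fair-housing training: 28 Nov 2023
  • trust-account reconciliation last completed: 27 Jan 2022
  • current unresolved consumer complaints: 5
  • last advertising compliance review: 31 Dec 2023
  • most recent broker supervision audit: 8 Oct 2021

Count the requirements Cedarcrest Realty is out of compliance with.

9

1. trust-account reconciliation 759 days ago vs limit 540 → not met
2. designated managing brokers 1 < 2 → not met
3. advertising compliance review 56 days ago vs limit 60 → met
4. broker supervision audit 870 days ago vs limit 730 → not met
5. days trust account out of balance 5 > 3 → not met
6. agency disclosure form absent → not met
7. brokerage license absent → not met
8. unresolved consumer complaints 5 > 2 → not met
9. trust account balance $70,000 < $80,000 → not met
10. condition 'manages rental property' holds; fair-housing training 89 days ago vs limit 60 → not met
11. fair-housing poster present → met
Not met: 9 of 11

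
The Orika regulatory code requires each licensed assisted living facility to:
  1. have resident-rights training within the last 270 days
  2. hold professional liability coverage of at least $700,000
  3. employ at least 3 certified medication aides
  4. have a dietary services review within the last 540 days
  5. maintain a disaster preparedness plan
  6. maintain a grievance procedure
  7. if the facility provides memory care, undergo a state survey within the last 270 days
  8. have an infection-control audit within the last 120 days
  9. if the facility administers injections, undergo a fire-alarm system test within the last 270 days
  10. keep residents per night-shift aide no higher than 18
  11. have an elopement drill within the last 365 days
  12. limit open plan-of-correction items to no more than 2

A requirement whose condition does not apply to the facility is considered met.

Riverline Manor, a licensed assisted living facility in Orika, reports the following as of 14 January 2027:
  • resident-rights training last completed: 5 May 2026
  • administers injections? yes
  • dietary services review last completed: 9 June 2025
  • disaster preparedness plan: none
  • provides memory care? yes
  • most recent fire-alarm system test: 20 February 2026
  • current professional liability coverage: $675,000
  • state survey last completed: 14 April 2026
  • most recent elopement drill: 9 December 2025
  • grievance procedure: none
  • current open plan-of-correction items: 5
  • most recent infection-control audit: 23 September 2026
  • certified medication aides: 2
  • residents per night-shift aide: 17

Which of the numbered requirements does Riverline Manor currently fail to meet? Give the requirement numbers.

2, 3, 4, 5, 6, 7, 9, 11, 12

1. resident-rights training 254 days ago vs limit 270 → met
2. professional liability coverage $675,000 < $700,000 → not met
3. certified medication aides 2 < 3 → not met
4. dietary services review 584 days ago vs limit 540 → not met
5. disaster preparedness plan absent → not met
6. grievance procedure absent → not met
7. condition 'provides memory care' holds; state survey 275 days ago vs limit 270 → not met
8. infection-control audit 113 days ago vs limit 120 → met
9. condition 'administers injections' holds; fire-alarm system test 328 days ago vs limit 270 → not met
10. residents per night-shift aide 17 ≤ 18 → met
11. elopement drill 401 days ago vs limit 365 → not met
12. open plan-of-correction items 5 > 2 → not met
Not met: 2, 3, 4, 5, 6, 7, 9, 11, 12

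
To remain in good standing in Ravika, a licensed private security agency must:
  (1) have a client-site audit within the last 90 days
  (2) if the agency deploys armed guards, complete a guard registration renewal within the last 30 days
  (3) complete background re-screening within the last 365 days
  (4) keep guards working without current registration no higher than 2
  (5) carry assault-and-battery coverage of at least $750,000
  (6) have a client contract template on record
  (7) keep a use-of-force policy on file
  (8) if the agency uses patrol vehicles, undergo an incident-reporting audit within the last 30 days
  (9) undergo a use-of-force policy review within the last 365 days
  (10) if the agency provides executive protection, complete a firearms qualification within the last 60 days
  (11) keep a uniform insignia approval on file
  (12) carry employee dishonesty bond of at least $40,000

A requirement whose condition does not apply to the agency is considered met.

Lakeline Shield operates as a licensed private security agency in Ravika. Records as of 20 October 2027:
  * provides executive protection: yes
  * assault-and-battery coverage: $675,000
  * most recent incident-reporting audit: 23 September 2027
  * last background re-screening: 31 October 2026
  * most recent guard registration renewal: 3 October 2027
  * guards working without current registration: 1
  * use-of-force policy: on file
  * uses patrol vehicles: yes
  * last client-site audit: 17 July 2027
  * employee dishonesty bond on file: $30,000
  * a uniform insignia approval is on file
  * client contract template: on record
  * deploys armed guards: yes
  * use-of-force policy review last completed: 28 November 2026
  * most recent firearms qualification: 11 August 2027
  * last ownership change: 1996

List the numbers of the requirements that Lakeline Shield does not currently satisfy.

1, 5, 10, 12

1. client-site audit 95 days ago vs limit 90 → not met
2. condition 'deploys armed guards' holds; guard registration renewal 17 days ago vs limit 30 → met
3. background re-screening 354 days ago vs limit 365 → met
4. guards working without current registration 1 ≤ 2 → met
5. assault-and-battery coverage $675,000 < $750,000 → not met
6. client contract template present → met
7. use-of-force policy present → met
8. condition 'uses patrol vehicles' holds; incident-reporting audit 27 days ago vs limit 30 → met
9. use-of-force policy review 326 days ago vs limit 365 → met
10. condition 'provides executive protection' holds; firearms qualification 70 days ago vs limit 60 → not met
11. uniform insignia approval present → met
12. employee dishonesty bond $30,000 < $40,000 → not met
Not met: 1, 5, 10, 12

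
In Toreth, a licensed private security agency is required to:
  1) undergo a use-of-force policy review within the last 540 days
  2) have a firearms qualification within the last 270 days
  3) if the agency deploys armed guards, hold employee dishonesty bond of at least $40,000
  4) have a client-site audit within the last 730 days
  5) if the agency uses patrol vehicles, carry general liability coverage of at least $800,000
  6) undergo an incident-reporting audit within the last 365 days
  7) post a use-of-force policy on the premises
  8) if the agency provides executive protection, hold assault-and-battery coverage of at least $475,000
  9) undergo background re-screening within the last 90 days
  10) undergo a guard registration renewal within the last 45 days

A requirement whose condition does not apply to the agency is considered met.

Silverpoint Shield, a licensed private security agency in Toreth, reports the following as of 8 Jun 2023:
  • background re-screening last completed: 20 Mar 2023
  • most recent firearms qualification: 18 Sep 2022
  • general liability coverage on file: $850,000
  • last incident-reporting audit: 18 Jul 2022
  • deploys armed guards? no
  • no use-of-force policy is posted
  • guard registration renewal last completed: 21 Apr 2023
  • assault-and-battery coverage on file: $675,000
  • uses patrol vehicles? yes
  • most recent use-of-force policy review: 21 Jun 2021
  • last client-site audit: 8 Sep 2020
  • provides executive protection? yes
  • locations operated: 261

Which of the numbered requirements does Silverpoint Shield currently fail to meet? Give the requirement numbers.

1. use-of-force policy review 717 days ago vs limit 540 → not met
2. firearms qualification 263 days ago vs limit 270 → met
3. condition 'deploys armed guards' does not hold → requirement n/a → met
4. client-site audit 1003 days ago vs limit 730 → not met
5. condition 'uses patrol vehicles' holds; general liability coverage $850,000 ≥ $800,000 → met
6. incident-reporting audit 325 days ago vs limit 365 → met
7. use-of-force policy absent → not met
8. condition 'provides executive protection' holds; assault-and-battery coverage $675,000 ≥ $475,000 → met
9. background re-screening 80 days ago vs limit 90 → met
10. guard registration renewal 48 days ago vs limit 45 → not met
Not met: 1, 4, 7, 10

1, 4, 7, 10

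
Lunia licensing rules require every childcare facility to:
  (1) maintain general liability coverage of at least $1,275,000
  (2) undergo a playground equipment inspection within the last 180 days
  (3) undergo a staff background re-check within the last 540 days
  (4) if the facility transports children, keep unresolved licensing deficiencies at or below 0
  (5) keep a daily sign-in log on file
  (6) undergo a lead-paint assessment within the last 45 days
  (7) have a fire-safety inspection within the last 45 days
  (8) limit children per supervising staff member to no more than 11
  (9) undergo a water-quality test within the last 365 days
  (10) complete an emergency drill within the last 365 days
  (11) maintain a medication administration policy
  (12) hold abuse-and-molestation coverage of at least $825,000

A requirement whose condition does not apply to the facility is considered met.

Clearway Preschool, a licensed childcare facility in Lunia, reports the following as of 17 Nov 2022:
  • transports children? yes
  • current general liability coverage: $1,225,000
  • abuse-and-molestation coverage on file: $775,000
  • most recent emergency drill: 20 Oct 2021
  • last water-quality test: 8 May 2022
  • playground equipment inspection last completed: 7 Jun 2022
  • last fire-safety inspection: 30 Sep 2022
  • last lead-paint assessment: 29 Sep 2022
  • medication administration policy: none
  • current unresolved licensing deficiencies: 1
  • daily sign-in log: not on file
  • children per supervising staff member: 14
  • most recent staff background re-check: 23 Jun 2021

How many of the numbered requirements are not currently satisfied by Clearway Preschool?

1. general liability coverage $1,225,000 < $1,275,000 → not met
2. playground equipment inspection 163 days ago vs limit 180 → met
3. staff background re-check 512 days ago vs limit 540 → met
4. condition 'transports children' holds; unresolved licensing deficiencies 1 > 0 → not met
5. daily sign-in log absent → not met
6. lead-paint assessment 49 days ago vs limit 45 → not met
7. fire-safety inspection 48 days ago vs limit 45 → not met
8. children per supervising staff member 14 > 11 → not met
9. water-quality test 193 days ago vs limit 365 → met
10. emergency drill 393 days ago vs limit 365 → not met
11. medication administration policy absent → not met
12. abuse-and-molestation coverage $775,000 < $825,000 → not met
Not met: 9 of 12

9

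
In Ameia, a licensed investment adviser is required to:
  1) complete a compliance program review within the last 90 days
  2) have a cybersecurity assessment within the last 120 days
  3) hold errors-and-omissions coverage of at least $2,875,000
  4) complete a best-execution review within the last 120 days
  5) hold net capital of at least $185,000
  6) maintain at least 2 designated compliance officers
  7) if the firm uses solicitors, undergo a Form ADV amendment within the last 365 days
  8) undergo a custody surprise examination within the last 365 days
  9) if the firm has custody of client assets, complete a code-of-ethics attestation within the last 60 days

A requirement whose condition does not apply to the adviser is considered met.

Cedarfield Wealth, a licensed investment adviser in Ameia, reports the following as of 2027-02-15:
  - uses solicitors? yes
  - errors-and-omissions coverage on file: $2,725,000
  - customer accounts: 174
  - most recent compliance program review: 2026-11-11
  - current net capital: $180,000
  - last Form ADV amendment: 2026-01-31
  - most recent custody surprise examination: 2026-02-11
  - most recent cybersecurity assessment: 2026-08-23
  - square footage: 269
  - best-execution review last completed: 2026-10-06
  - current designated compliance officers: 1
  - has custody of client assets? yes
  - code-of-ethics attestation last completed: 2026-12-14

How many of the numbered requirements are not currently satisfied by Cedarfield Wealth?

9

1. compliance program review 96 days ago vs limit 90 → not met
2. cybersecurity assessment 176 days ago vs limit 120 → not met
3. errors-and-omissions coverage $2,725,000 < $2,875,000 → not met
4. best-execution review 132 days ago vs limit 120 → not met
5. net capital $180,000 < $185,000 → not met
6. designated compliance officers 1 < 2 → not met
7. condition 'uses solicitors' holds; Form ADV amendment 380 days ago vs limit 365 → not met
8. custody surprise examination 369 days ago vs limit 365 → not met
9. condition 'has custody of client assets' holds; code-of-ethics attestation 63 days ago vs limit 60 → not met
Not met: 9 of 9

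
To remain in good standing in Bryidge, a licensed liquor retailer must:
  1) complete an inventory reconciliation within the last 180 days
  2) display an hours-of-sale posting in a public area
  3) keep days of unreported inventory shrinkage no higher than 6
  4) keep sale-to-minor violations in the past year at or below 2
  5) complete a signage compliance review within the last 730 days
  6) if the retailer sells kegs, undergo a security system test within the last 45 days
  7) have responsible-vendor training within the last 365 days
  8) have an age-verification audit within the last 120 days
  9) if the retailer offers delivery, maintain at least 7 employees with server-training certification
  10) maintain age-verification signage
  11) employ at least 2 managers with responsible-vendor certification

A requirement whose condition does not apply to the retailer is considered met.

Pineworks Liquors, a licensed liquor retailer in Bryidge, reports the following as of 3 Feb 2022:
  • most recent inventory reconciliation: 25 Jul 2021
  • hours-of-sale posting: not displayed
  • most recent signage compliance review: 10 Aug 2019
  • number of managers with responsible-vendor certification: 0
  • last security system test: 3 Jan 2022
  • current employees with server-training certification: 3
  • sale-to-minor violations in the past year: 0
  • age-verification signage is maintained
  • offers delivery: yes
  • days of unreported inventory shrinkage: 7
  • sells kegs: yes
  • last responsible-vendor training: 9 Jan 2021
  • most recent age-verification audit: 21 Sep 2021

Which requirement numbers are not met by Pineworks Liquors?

1. inventory reconciliation 193 days ago vs limit 180 → not met
2. hours-of-sale posting absent → not met
3. days of unreported inventory shrinkage 7 > 6 → not met
4. sale-to-minor violations in the past year 0 ≤ 2 → met
5. signage compliance review 908 days ago vs limit 730 → not met
6. condition 'sells kegs' holds; security system test 31 days ago vs limit 45 → met
7. responsible-vendor training 390 days ago vs limit 365 → not met
8. age-verification audit 135 days ago vs limit 120 → not met
9. condition 'offers delivery' holds; employees with server-training certification 3 < 7 → not met
10. age-verification signage present → met
11. managers with responsible-vendor certification 0 < 2 → not met
Not met: 1, 2, 3, 5, 7, 8, 9, 11

1, 2, 3, 5, 7, 8, 9, 11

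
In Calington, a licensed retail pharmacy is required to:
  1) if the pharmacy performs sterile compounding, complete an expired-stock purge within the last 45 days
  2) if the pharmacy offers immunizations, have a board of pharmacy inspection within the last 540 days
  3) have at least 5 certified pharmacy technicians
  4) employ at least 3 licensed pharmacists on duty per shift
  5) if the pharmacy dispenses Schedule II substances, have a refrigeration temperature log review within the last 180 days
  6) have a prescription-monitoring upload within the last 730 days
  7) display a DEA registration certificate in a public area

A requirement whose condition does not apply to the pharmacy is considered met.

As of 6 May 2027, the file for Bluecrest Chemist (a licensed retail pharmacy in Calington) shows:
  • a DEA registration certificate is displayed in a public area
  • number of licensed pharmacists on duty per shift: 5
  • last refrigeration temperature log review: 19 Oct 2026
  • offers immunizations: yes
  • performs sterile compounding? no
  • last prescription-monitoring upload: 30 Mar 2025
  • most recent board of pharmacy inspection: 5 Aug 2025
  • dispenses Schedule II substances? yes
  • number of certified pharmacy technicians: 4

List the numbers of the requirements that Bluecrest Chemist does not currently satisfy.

2, 3, 5, 6

1. condition 'performs sterile compounding' does not hold → requirement n/a → met
2. condition 'offers immunizations' holds; board of pharmacy inspection 639 days ago vs limit 540 → not met
3. certified pharmacy technicians 4 < 5 → not met
4. licensed pharmacists on duty per shift 5 ≥ 3 → met
5. condition 'dispenses Schedule II substances' holds; refrigeration temperature log review 199 days ago vs limit 180 → not met
6. prescription-monitoring upload 767 days ago vs limit 730 → not met
7. DEA registration certificate present → met
Not met: 2, 3, 5, 6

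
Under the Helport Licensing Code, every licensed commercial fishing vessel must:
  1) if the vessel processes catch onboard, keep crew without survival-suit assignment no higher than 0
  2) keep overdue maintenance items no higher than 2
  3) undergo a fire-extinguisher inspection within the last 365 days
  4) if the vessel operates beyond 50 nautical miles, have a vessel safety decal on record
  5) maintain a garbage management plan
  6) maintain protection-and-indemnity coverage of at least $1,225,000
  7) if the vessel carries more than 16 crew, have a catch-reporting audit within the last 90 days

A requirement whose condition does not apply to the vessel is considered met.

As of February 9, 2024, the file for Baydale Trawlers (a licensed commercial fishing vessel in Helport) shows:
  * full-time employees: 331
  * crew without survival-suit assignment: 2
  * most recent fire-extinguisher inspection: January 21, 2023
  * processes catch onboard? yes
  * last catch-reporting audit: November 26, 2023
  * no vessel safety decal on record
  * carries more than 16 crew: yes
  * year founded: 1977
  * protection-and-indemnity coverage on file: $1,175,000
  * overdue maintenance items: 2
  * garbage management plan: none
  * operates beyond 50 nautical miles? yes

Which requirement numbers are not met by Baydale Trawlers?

1, 3, 4, 5, 6

1. condition 'processes catch onboard' holds; crew without survival-suit assignment 2 > 0 → not met
2. overdue maintenance items 2 ≤ 2 → met
3. fire-extinguisher inspection 384 days ago vs limit 365 → not met
4. condition 'operates beyond 50 nautical miles' holds; vessel safety decal absent → not met
5. garbage management plan absent → not met
6. protection-and-indemnity coverage $1,175,000 < $1,225,000 → not met
7. condition 'carries more than 16 crew' holds; catch-reporting audit 75 days ago vs limit 90 → met
Not met: 1, 3, 4, 5, 6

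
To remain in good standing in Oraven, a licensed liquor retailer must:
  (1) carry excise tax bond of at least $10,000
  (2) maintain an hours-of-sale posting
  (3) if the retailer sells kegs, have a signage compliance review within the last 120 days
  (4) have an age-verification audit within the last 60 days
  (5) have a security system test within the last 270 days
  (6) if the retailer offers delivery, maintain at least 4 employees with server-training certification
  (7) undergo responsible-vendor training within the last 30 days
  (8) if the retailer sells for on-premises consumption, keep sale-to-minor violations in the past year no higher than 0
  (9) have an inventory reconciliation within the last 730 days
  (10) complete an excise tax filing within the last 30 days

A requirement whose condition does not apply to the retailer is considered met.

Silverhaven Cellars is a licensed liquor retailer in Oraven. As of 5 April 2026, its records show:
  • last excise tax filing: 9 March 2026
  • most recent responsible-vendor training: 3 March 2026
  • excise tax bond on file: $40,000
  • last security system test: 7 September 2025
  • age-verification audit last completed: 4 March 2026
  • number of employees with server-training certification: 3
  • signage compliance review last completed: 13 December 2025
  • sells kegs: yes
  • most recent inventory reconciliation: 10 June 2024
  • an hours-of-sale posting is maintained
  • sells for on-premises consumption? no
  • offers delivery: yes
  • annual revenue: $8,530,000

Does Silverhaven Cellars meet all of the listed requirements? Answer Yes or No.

1. excise tax bond $40,000 ≥ $10,000 → met
2. hours-of-sale posting present → met
3. condition 'sells kegs' holds; signage compliance review 113 days ago vs limit 120 → met
4. age-verification audit 32 days ago vs limit 60 → met
5. security system test 210 days ago vs limit 270 → met
6. condition 'offers delivery' holds; employees with server-training certification 3 < 4 → not met
7. responsible-vendor training 33 days ago vs limit 30 → not met
8. condition 'sells for on-premises consumption' does not hold → requirement n/a → met
9. inventory reconciliation 664 days ago vs limit 730 → met
10. excise tax filing 27 days ago vs limit 30 → met
Not met: 6, 7

No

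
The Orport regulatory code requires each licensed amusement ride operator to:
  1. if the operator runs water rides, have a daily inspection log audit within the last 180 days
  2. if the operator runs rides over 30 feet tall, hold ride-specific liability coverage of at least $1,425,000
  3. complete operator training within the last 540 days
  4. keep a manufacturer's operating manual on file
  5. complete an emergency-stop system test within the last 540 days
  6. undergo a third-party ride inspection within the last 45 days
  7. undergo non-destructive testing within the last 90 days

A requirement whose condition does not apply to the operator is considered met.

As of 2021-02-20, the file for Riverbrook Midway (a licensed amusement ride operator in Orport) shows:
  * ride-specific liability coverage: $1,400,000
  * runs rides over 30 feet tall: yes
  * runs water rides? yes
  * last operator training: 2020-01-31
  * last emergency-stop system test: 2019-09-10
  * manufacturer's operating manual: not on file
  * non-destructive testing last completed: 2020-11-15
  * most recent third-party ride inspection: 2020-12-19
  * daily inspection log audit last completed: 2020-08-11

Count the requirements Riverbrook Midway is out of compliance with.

5

1. condition 'runs water rides' holds; daily inspection log audit 193 days ago vs limit 180 → not met
2. condition 'runs rides over 30 feet tall' holds; ride-specific liability coverage $1,400,000 < $1,425,000 → not met
3. operator training 386 days ago vs limit 540 → met
4. manufacturer's operating manual absent → not met
5. emergency-stop system test 529 days ago vs limit 540 → met
6. third-party ride inspection 63 days ago vs limit 45 → not met
7. non-destructive testing 97 days ago vs limit 90 → not met
Not met: 5 of 7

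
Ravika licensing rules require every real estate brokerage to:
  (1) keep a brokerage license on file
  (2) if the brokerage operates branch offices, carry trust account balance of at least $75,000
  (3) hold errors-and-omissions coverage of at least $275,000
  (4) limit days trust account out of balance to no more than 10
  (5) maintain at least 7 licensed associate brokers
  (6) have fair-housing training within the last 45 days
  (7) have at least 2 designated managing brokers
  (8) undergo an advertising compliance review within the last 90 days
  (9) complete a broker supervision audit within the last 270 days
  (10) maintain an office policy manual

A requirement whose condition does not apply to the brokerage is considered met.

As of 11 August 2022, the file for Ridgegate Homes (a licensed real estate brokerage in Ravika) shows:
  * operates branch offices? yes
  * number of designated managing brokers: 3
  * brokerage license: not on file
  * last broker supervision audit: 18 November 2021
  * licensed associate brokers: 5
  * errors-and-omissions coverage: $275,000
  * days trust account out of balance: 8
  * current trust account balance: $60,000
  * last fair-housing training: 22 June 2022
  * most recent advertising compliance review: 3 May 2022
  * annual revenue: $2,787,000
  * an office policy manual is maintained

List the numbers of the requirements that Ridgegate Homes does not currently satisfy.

1. brokerage license absent → not met
2. condition 'operates branch offices' holds; trust account balance $60,000 < $75,000 → not met
3. errors-and-omissions coverage $275,000 ≥ $275,000 → met
4. days trust account out of balance 8 ≤ 10 → met
5. licensed associate brokers 5 < 7 → not met
6. fair-housing training 50 days ago vs limit 45 → not met
7. designated managing brokers 3 ≥ 2 → met
8. advertising compliance review 100 days ago vs limit 90 → not met
9. broker supervision audit 266 days ago vs limit 270 → met
10. office policy manual present → met
Not met: 1, 2, 5, 6, 8

1, 2, 5, 6, 8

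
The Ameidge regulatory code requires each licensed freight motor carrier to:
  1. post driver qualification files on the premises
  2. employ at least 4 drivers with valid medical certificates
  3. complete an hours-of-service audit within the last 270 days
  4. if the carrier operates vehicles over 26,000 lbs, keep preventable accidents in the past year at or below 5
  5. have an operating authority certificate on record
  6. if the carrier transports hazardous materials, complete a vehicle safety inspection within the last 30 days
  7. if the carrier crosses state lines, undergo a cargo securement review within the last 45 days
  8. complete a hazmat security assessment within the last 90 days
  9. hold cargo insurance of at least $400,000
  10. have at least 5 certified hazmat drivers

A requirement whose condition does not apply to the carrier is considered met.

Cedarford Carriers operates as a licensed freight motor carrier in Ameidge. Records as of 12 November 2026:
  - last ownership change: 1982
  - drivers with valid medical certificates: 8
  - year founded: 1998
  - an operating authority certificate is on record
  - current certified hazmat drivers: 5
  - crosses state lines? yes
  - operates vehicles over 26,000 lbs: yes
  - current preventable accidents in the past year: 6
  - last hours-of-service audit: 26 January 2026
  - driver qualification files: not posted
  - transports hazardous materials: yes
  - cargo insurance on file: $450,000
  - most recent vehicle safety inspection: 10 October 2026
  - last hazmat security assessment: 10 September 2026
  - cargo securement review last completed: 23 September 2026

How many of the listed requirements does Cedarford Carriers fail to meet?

1. driver qualification files absent → not met
2. drivers with valid medical certificates 8 ≥ 4 → met
3. hours-of-service audit 290 days ago vs limit 270 → not met
4. condition 'operates vehicles over 26,000 lbs' holds; preventable accidents in the past year 6 > 5 → not met
5. operating authority certificate present → met
6. condition 'transports hazardous materials' holds; vehicle safety inspection 33 days ago vs limit 30 → not met
7. condition 'crosses state lines' holds; cargo securement review 50 days ago vs limit 45 → not met
8. hazmat security assessment 63 days ago vs limit 90 → met
9. cargo insurance $450,000 ≥ $400,000 → met
10. certified hazmat drivers 5 ≥ 5 → met
Not met: 5 of 10

5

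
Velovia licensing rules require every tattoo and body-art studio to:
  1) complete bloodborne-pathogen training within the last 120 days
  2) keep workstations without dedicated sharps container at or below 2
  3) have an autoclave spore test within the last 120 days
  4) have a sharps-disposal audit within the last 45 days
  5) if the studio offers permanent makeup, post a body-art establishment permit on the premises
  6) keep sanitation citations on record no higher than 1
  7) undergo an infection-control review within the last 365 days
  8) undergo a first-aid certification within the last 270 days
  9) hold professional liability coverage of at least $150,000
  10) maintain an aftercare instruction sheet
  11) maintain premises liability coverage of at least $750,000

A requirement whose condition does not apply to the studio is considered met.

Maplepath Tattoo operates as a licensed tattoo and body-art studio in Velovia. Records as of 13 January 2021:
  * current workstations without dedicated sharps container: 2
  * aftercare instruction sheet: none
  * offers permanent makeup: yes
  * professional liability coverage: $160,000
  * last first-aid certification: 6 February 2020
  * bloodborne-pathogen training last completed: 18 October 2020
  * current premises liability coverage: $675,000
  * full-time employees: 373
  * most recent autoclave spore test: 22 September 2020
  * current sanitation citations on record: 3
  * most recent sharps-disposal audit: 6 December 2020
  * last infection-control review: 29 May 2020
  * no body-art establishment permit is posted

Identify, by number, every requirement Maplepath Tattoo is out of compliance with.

5, 6, 8, 10, 11

1. bloodborne-pathogen training 87 days ago vs limit 120 → met
2. workstations without dedicated sharps container 2 ≤ 2 → met
3. autoclave spore test 113 days ago vs limit 120 → met
4. sharps-disposal audit 38 days ago vs limit 45 → met
5. condition 'offers permanent makeup' holds; body-art establishment permit absent → not met
6. sanitation citations on record 3 > 1 → not met
7. infection-control review 229 days ago vs limit 365 → met
8. first-aid certification 342 days ago vs limit 270 → not met
9. professional liability coverage $160,000 ≥ $150,000 → met
10. aftercare instruction sheet absent → not met
11. premises liability coverage $675,000 < $750,000 → not met
Not met: 5, 6, 8, 10, 11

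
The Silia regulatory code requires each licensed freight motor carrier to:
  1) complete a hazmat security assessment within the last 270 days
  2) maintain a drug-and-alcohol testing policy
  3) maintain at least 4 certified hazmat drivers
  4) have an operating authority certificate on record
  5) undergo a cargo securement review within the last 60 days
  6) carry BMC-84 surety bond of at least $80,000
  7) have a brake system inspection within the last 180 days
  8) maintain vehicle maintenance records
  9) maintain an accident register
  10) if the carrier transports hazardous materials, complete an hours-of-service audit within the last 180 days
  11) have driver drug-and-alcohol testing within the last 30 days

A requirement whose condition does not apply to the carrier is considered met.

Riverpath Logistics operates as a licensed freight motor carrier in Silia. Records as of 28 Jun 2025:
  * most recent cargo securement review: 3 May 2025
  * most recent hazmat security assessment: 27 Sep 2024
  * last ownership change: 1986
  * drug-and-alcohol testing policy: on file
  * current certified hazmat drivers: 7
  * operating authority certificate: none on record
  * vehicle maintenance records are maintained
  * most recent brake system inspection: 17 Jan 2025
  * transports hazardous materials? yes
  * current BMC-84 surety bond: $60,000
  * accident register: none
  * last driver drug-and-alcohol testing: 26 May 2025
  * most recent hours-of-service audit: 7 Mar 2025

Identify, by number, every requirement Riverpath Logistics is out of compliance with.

1. hazmat security assessment 274 days ago vs limit 270 → not met
2. drug-and-alcohol testing policy present → met
3. certified hazmat drivers 7 ≥ 4 → met
4. operating authority certificate absent → not met
5. cargo securement review 56 days ago vs limit 60 → met
6. BMC-84 surety bond $60,000 < $80,000 → not met
7. brake system inspection 162 days ago vs limit 180 → met
8. vehicle maintenance records present → met
9. accident register absent → not met
10. condition 'transports hazardous materials' holds; hours-of-service audit 113 days ago vs limit 180 → met
11. driver drug-and-alcohol testing 33 days ago vs limit 30 → not met
Not met: 1, 4, 6, 9, 11

1, 4, 6, 9, 11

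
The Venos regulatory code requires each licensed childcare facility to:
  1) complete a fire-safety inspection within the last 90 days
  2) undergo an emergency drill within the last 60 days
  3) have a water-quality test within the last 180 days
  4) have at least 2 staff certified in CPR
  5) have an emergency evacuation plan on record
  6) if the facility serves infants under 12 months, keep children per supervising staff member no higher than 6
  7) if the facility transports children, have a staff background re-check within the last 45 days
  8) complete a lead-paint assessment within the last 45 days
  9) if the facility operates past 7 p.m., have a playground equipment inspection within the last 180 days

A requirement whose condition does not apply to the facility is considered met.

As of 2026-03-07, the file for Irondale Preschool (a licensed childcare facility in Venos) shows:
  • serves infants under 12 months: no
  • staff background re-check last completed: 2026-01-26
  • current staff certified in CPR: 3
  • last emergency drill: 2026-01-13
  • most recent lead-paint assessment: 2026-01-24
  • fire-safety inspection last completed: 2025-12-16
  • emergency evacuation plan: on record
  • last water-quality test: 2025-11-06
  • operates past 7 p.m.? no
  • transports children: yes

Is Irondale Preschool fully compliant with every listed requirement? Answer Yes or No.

1. fire-safety inspection 81 days ago vs limit 90 → met
2. emergency drill 53 days ago vs limit 60 → met
3. water-quality test 121 days ago vs limit 180 → met
4. staff certified in CPR 3 ≥ 2 → met
5. emergency evacuation plan present → met
6. condition 'serves infants under 12 months' does not hold → requirement n/a → met
7. condition 'transports children' holds; staff background re-check 40 days ago vs limit 45 → met
8. lead-paint assessment 42 days ago vs limit 45 → met
9. condition 'operates past 7 p.m.' does not hold → requirement n/a → met
All met.

Yes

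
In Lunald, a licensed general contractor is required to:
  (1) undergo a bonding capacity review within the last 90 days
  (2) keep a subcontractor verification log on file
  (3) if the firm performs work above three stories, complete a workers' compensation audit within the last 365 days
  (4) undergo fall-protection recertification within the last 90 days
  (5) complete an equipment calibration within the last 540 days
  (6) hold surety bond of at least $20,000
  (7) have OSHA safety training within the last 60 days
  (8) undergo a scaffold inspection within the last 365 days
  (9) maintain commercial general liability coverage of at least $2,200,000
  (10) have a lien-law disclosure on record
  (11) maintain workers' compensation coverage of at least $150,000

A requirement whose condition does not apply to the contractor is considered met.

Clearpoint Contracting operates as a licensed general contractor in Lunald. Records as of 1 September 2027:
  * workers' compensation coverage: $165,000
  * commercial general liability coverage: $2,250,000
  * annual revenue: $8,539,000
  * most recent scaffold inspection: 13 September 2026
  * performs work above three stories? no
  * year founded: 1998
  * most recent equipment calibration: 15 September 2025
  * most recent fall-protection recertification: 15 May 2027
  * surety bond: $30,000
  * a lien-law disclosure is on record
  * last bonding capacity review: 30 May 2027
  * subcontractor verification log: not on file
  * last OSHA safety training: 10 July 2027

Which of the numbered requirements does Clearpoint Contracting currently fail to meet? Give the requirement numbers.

1. bonding capacity review 94 days ago vs limit 90 → not met
2. subcontractor verification log absent → not met
3. condition 'performs work above three stories' does not hold → requirement n/a → met
4. fall-protection recertification 109 days ago vs limit 90 → not met
5. equipment calibration 716 days ago vs limit 540 → not met
6. surety bond $30,000 ≥ $20,000 → met
7. OSHA safety training 53 days ago vs limit 60 → met
8. scaffold inspection 353 days ago vs limit 365 → met
9. commercial general liability coverage $2,250,000 ≥ $2,200,000 → met
10. lien-law disclosure present → met
11. workers' compensation coverage $165,000 ≥ $150,000 → met
Not met: 1, 2, 4, 5

1, 2, 4, 5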